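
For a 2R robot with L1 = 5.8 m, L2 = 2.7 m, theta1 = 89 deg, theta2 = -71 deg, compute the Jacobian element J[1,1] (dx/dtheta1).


J[1,1] = -L1*sin(t1) - L2*sin(t1+t2)
= -5.8*sin(89) - 2.7*sin(18)
= -6.6335


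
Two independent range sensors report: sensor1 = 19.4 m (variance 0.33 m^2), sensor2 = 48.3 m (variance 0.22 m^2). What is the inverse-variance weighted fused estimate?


w1 = (1/var1) / (1/var1 + 1/var2)
   = 3.0303 / (3.0303 + 4.5455) = 0.4
w2 = 1 - w1 = 0.6
fused = w1*s1 + w2*s2 = 7.76 + 28.98
= 36.74 m


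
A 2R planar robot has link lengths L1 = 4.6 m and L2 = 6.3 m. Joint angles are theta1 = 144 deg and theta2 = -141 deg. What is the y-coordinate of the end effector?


Convert angles to radians: theta1 = 2.5133, theta2 = -2.4609
y = L1*sin(theta1) + L2*sin(theta1+theta2)
y = 2.7038 + 0.3297
y = 3.0335


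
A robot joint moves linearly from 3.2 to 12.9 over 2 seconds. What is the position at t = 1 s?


s = t/T = 1/2 = 0.5
p(t) = p0 + (pf-p0)*s
= 3.2 + (12.9 - 3.2) * 0.5
= 8.05


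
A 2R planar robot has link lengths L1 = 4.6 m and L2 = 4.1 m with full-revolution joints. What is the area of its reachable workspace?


r_max = L1 + L2 = 8.7 m
r_min = |L1 - L2| = 0.5 m
Area = pi*(r_max^2 - r_min^2)
= pi*(75.69 - 0.25)
= pi * 75.44
= 237.0017 m^2


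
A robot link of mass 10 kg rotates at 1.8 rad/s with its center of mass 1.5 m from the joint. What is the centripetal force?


F = m * omega^2 * r
= 10 * 1.8^2 * 1.5
= 10 * 3.24 * 1.5
= 48.6 N


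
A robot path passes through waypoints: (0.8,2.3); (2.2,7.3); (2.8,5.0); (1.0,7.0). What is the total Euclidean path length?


Segment lengths:
  seg1 = sqrt((1.4)^2 + (5.0)^2) = 5.1923
  seg2 = sqrt((0.6)^2 + (-2.3)^2) = 2.377
  seg3 = sqrt((-1.8)^2 + (2.0)^2) = 2.6907
Total = 10.26


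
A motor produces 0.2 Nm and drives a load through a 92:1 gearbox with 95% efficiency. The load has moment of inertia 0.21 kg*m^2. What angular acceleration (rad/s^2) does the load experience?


tau_out = tau_motor * N * eta
= 0.2 * 92 * 0.95 = 17.48 Nm
alpha = tau_out / I = 17.48 / 0.21
= 83.2381 rad/s^2


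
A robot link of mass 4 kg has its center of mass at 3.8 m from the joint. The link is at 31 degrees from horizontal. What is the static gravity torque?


tau = m*g*L*cos(angle)
= 4 * 9.81 * 3.8 * cos(31 deg)
= 4 * 9.81 * 3.8 * 0.8572
= 127.8139 Nm


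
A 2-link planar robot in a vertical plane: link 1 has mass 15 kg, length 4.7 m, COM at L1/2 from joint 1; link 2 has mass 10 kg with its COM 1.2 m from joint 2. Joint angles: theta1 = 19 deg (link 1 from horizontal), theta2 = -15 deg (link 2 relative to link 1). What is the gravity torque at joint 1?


Horizontal distance from joint 1 to link-1 COM:
  x_c1 = (L1/2)*cos(t1) = 2.35 * 0.9455 = 2.222 m
Horizontal distance from joint 1 to link-2 COM:
  x_c2 = L1*cos(t1) + Lc2*cos(t1+t2)
       = 4.7*0.9455 + 1.2*0.9976 = 5.641 m
tau1 = m1*g*x_c1 + m2*g*x_c2
     = 15*9.81*2.222 + 10*9.81*5.641
     = 326.9627 + 553.3835
     = 880.3462 Nm


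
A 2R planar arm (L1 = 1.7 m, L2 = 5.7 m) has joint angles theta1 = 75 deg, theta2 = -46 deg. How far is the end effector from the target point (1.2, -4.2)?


End effector via forward kinematics:
x = L1*cos(t1) + L2*cos(t1+t2) = 5.4253
y = L1*sin(t1) + L2*sin(t1+t2) = 4.4055
Distance to target:
d = sqrt((1.2 - 5.4253)^2 + (-4.2 - 4.4055)^2)
= sqrt(17.8534 + 74.0544)
= 9.5869 m


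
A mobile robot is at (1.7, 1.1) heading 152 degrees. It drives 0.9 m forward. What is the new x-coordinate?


x_new = x0 + d*cos(theta)
= 1.7 + 0.9*cos(152)
= 1.7 + -0.7947
= 0.9053


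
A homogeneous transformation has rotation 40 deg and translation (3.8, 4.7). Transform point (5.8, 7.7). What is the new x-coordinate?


x' = cos(theta)*px - sin(theta)*py + tx
= 0.766*5.8 - 0.6428*7.7 + 3.8
= 3.2936


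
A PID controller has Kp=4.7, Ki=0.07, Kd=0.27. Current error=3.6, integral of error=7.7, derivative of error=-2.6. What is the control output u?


u = Kp*e + Ki*int(e) + Kd*de/dt
= 4.7*3.6 + 0.07*7.7 + 0.27*(-2.6)
= 16.92 + 0.539 + -0.702
= 16.757


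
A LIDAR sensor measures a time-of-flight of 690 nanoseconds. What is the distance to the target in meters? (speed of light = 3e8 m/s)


tof = 690 ns = 6.9e-07 s
dist = c * tof / 2
= 3e8 * 6.9e-07 / 2
= 103.5 m


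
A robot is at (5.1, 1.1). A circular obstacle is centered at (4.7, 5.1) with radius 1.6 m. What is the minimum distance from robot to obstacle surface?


center_dist = sqrt((5.1-4.7)^2 + (1.1-5.1)^2)
= sqrt(0.16 + 16.0)
= 4.02
min_dist = center_dist - radius = 4.02 - 1.6 = 2.42 m


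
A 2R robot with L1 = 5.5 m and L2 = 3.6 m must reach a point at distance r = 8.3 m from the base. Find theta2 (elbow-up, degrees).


cos(theta2) = (r^2 - L1^2 - L2^2) / (2*L1*L2)
cos(theta2) = (68.89 - 30.25 - 12.96) / 39.6
cos(theta2) = 0.648485
theta2 = 49.5725 degrees


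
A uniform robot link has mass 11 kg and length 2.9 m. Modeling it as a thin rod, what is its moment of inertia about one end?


I = (1/3) * m * L^2
= (1/3) * 11 * 2.9^2
= 0.333333 * 11 * 8.41
= 30.8367 kg*m^2


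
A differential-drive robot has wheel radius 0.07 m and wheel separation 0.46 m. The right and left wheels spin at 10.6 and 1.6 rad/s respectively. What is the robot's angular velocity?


vR = r*wR = 0.07*10.6 = 0.742 m/s
vL = r*wL = 0.07*1.6 = 0.112 m/s
v = (vR+vL)/2 = 0.427 m/s
omega = (vR-vL)/L = 1.3696 rad/s
angular velocity = 1.3696 rad/s


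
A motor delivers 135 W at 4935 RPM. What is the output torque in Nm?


omega = 4935 * 2*pi/60 = 516.792 rad/s
tau = P / omega = 135 / 516.792
= 0.2612 Nm


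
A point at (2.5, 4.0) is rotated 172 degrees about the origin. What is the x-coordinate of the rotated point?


x' = x*cos(theta) - y*sin(theta)
cos(172 deg) = -0.9903, sin(172 deg) = 0.1392
x' = 2.5 * -0.9903 - 4.0 * 0.1392
= -2.4757 - 0.5567
= -3.0324


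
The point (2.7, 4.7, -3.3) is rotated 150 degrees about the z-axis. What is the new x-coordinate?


Rotation about z-axis: x' = x*cos(theta) - y*sin(theta)
= 2.7 * -0.866 - 4.7 * 0.5
= -4.6883


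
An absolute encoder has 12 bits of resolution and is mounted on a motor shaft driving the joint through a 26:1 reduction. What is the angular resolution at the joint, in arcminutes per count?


counts = 2^12 = 4096
effective counts at joint = 4096 * 26 = 106496
resolution = 360*60 / 106496
= 0.2028 arcmin/count


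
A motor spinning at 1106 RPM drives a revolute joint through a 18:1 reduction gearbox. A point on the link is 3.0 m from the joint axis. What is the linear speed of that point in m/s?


omega_motor = 1106 * 2*pi/60 = 115.82 rad/s
omega_joint = omega_motor / 18 = 6.4344 rad/s
v = omega_joint * r = 6.4344 * 3.0
= 19.3033 m/s


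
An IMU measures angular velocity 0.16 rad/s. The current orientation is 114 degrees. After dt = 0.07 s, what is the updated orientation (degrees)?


delta_theta = w * dt = 0.16 * 0.07 = 0.0112 rad
= 0.6417 deg
theta_new = 114 + 0.6417 = 114.6417 deg


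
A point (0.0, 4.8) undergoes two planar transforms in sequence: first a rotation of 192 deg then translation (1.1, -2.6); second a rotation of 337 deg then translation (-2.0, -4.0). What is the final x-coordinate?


After transform 1:
x1 = cos(192)*0.0 - sin(192)*4.8 + 1.1 = 2.098
y1 = sin(192)*0.0 + cos(192)*4.8 + -2.6 = -7.2951
After transform 2:
x2 = cos(337)*2.098 - sin(337)*-7.2951 + -2.0
= -2.9192


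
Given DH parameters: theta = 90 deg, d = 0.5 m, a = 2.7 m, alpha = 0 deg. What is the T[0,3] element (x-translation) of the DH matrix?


T[0,3] = a * cos(theta)
= 2.7 * cos(90 deg)
= 2.7 * 0.0
= 0.0


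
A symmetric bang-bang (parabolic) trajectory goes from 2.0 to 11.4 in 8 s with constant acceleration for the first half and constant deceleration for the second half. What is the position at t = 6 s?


Symmetric rest-to-rest: each phase covers (pf-p0)/2 in time T/2. 0.5*a*(T/2)^2 = (pf-p0)/2 => a = 4*(pf-p0)/T^2
a = 4*(11.4-2.0)/8^2 = 0.5875
t = 6 is in the deceleration phase (t > T/2).
p = pf - 0.5*a*(T-t)^2 = 11.4 - 0.5*0.5875*2^2
= 10.225


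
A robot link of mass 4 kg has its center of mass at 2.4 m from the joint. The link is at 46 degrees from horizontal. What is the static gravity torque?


tau = m*g*L*cos(angle)
= 4 * 9.81 * 2.4 * cos(46 deg)
= 4 * 9.81 * 2.4 * 0.6947
= 65.4201 Nm


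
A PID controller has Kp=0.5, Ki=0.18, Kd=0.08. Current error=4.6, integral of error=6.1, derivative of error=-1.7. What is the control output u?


u = Kp*e + Ki*int(e) + Kd*de/dt
= 0.5*4.6 + 0.18*6.1 + 0.08*(-1.7)
= 2.3 + 1.098 + -0.136
= 3.262


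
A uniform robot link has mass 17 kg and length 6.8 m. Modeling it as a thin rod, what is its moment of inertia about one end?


I = (1/3) * m * L^2
= (1/3) * 17 * 6.8^2
= 0.333333 * 17 * 46.24
= 262.0267 kg*m^2


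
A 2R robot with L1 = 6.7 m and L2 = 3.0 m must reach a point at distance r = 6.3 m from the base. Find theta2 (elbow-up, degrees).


cos(theta2) = (r^2 - L1^2 - L2^2) / (2*L1*L2)
cos(theta2) = (39.69 - 44.89 - 9.0) / 40.2
cos(theta2) = -0.353234
theta2 = 110.6852 degrees


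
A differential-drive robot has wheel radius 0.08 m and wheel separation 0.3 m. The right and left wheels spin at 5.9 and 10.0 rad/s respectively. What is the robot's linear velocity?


vR = r*wR = 0.08*5.9 = 0.472 m/s
vL = r*wL = 0.08*10.0 = 0.8 m/s
v = (vR+vL)/2 = 0.636 m/s
omega = (vR-vL)/L = -1.0933 rad/s
linear velocity = 0.636 m/s


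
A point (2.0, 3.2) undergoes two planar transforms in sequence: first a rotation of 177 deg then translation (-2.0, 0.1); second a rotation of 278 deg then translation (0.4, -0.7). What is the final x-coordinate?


After transform 1:
x1 = cos(177)*2.0 - sin(177)*3.2 + -2.0 = -4.1647
y1 = sin(177)*2.0 + cos(177)*3.2 + 0.1 = -2.9909
After transform 2:
x2 = cos(278)*-4.1647 - sin(278)*-2.9909 + 0.4
= -3.1415


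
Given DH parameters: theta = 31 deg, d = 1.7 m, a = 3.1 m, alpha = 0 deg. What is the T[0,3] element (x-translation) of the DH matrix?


T[0,3] = a * cos(theta)
= 3.1 * cos(31 deg)
= 3.1 * 0.8572
= 2.6572


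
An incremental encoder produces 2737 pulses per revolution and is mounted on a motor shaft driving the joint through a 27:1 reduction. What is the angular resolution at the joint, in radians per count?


counts per rev = 2737
effective counts at joint = 2737 * 27 = 73899
resolution = 2*pi / 73899
= 8.5024e-05 rad/count


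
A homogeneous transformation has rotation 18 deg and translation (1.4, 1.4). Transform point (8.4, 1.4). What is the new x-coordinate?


x' = cos(theta)*px - sin(theta)*py + tx
= 0.9511*8.4 - 0.309*1.4 + 1.4
= 8.9563


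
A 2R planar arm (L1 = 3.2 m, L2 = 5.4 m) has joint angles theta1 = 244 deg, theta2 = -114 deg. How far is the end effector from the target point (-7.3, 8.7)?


End effector via forward kinematics:
x = L1*cos(t1) + L2*cos(t1+t2) = -4.8738
y = L1*sin(t1) + L2*sin(t1+t2) = 1.2605
Distance to target:
d = sqrt((-7.3 - -4.8738)^2 + (8.7 - 1.2605)^2)
= sqrt(5.8862 + 55.3462)
= 7.8251 m


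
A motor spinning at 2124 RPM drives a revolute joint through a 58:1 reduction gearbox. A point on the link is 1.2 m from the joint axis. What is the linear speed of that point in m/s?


omega_motor = 2124 * 2*pi/60 = 222.4248 rad/s
omega_joint = omega_motor / 58 = 3.8349 rad/s
v = omega_joint * r = 3.8349 * 1.2
= 4.6019 m/s


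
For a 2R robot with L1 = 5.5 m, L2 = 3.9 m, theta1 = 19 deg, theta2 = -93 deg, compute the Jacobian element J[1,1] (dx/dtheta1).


J[1,1] = -L1*sin(t1) - L2*sin(t1+t2)
= -5.5*sin(19) - 3.9*sin(-74)
= 1.9583


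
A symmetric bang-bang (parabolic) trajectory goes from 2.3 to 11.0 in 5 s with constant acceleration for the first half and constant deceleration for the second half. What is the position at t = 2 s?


Symmetric rest-to-rest: each phase covers (pf-p0)/2 in time T/2. 0.5*a*(T/2)^2 = (pf-p0)/2 => a = 4*(pf-p0)/T^2
a = 4*(11.0-2.3)/5^2 = 1.392
t = 2 is in the acceleration phase (t <= T/2).
p = p0 + 0.5*a*t^2 = 2.3 + 0.5*1.392*2^2
= 5.084


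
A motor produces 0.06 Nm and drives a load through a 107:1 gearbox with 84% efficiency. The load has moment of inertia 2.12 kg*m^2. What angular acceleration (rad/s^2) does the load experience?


tau_out = tau_motor * N * eta
= 0.06 * 107 * 0.84 = 5.3928 Nm
alpha = tau_out / I = 5.3928 / 2.12
= 2.5438 rad/s^2


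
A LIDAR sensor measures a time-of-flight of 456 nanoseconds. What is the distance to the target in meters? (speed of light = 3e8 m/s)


tof = 456 ns = 4.56e-07 s
dist = c * tof / 2
= 3e8 * 4.56e-07 / 2
= 68.4 m


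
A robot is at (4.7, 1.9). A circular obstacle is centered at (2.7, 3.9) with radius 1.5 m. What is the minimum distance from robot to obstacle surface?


center_dist = sqrt((4.7-2.7)^2 + (1.9-3.9)^2)
= sqrt(4.0 + 4.0)
= 2.8284
min_dist = center_dist - radius = 2.8284 - 1.5 = 1.3284 m


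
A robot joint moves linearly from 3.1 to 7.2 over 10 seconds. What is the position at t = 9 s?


s = t/T = 9/10 = 0.9
p(t) = p0 + (pf-p0)*s
= 3.1 + (7.2 - 3.1) * 0.9
= 6.79


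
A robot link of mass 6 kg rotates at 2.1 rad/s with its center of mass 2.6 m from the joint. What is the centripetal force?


F = m * omega^2 * r
= 6 * 2.1^2 * 2.6
= 6 * 4.41 * 2.6
= 68.796 N


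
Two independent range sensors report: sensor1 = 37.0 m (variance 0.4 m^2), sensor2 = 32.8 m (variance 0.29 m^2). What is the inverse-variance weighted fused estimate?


w1 = (1/var1) / (1/var1 + 1/var2)
   = 2.5 / (2.5 + 3.4483) = 0.4203
w2 = 1 - w1 = 0.5797
fused = w1*s1 + w2*s2 = 15.5507 + 19.0145
= 34.5652 m


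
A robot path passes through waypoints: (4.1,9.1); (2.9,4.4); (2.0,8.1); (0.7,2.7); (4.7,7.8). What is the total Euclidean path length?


Segment lengths:
  seg1 = sqrt((-1.2)^2 + (-4.7)^2) = 4.8508
  seg2 = sqrt((-0.9)^2 + (3.7)^2) = 3.8079
  seg3 = sqrt((-1.3)^2 + (-5.4)^2) = 5.5543
  seg4 = sqrt((4.0)^2 + (5.1)^2) = 6.4815
Total = 20.6944


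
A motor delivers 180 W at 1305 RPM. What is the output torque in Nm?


omega = 1305 * 2*pi/60 = 136.6593 rad/s
tau = P / omega = 180 / 136.6593
= 1.3171 Nm


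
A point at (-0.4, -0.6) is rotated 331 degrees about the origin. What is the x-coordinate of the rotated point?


x' = x*cos(theta) - y*sin(theta)
cos(331 deg) = 0.8746, sin(331 deg) = -0.4848
x' = -0.4 * 0.8746 - -0.6 * -0.4848
= -0.3498 - 0.2909
= -0.6407


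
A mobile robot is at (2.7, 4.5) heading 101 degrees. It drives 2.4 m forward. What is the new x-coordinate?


x_new = x0 + d*cos(theta)
= 2.7 + 2.4*cos(101)
= 2.7 + -0.4579
= 2.2421


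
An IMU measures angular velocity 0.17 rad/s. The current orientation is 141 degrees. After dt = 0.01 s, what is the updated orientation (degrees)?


delta_theta = w * dt = 0.17 * 0.01 = 0.0017 rad
= 0.0974 deg
theta_new = 141 + 0.0974 = 141.0974 deg


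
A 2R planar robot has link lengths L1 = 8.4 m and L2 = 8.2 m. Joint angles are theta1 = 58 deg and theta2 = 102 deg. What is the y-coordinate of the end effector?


Convert angles to radians: theta1 = 1.0123, theta2 = 1.7802
y = L1*sin(theta1) + L2*sin(theta1+theta2)
y = 7.1236 + 2.8046
y = 9.9282


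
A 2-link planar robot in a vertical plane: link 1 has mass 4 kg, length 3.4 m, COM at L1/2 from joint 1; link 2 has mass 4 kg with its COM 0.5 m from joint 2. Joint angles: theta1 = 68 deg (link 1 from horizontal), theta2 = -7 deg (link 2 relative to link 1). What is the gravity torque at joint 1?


Horizontal distance from joint 1 to link-1 COM:
  x_c1 = (L1/2)*cos(t1) = 1.7 * 0.3746 = 0.6368 m
Horizontal distance from joint 1 to link-2 COM:
  x_c2 = L1*cos(t1) + Lc2*cos(t1+t2)
       = 3.4*0.3746 + 0.5*0.4848 = 1.5161 m
tau1 = m1*g*x_c1 + m2*g*x_c2
     = 4*9.81*0.6368 + 4*9.81*1.5161
     = 24.9893 + 59.4905
     = 84.4797 Nm


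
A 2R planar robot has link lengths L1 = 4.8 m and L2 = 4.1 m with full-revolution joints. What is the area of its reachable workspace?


r_max = L1 + L2 = 8.9 m
r_min = |L1 - L2| = 0.7 m
Area = pi*(r_max^2 - r_min^2)
= pi*(79.21 - 0.49)
= pi * 78.72
= 247.3062 m^2


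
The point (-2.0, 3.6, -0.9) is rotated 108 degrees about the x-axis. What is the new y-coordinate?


Rotation about x-axis: y' = y*cos(theta) - z*sin(theta)
= 3.6 * -0.309 - -0.9 * 0.9511
= -0.2565


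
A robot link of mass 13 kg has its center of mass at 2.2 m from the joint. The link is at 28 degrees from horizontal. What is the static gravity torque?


tau = m*g*L*cos(angle)
= 13 * 9.81 * 2.2 * cos(28 deg)
= 13 * 9.81 * 2.2 * 0.8829
= 247.7251 Nm


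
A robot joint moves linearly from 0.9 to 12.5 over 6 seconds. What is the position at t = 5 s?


s = t/T = 5/6 = 0.8333
p(t) = p0 + (pf-p0)*s
= 0.9 + (12.5 - 0.9) * 0.8333
= 10.5667


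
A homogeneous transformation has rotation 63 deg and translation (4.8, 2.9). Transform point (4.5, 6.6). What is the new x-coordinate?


x' = cos(theta)*px - sin(theta)*py + tx
= 0.454*4.5 - 0.891*6.6 + 4.8
= 0.9623


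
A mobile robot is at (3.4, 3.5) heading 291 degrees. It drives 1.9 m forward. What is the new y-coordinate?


y_new = y0 + d*sin(theta)
= 3.5 + 1.9*sin(291)
= 3.5 + -1.7738
= 1.7262


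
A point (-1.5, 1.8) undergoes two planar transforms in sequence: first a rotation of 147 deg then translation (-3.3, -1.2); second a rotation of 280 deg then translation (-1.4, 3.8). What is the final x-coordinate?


After transform 1:
x1 = cos(147)*-1.5 - sin(147)*1.8 + -3.3 = -3.0223
y1 = sin(147)*-1.5 + cos(147)*1.8 + -1.2 = -3.5266
After transform 2:
x2 = cos(280)*-3.0223 - sin(280)*-3.5266 + -1.4
= -5.3978


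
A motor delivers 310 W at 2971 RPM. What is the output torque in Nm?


omega = 2971 * 2*pi/60 = 311.1224 rad/s
tau = P / omega = 310 / 311.1224
= 0.9964 Nm


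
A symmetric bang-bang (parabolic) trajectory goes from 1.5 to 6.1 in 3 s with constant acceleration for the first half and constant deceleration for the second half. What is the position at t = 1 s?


Symmetric rest-to-rest: each phase covers (pf-p0)/2 in time T/2. 0.5*a*(T/2)^2 = (pf-p0)/2 => a = 4*(pf-p0)/T^2
a = 4*(6.1-1.5)/3^2 = 2.0444
t = 1 is in the acceleration phase (t <= T/2).
p = p0 + 0.5*a*t^2 = 1.5 + 0.5*2.0444*1^2
= 2.5222


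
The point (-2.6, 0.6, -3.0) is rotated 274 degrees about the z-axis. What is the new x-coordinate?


Rotation about z-axis: x' = x*cos(theta) - y*sin(theta)
= -2.6 * 0.0698 - 0.6 * -0.9976
= 0.4172


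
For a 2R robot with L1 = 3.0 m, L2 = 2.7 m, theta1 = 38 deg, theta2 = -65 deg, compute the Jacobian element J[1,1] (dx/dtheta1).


J[1,1] = -L1*sin(t1) - L2*sin(t1+t2)
= -3.0*sin(38) - 2.7*sin(-27)
= -0.6212


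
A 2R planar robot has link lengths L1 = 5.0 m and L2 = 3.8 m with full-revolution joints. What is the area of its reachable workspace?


r_max = L1 + L2 = 8.8 m
r_min = |L1 - L2| = 1.2 m
Area = pi*(r_max^2 - r_min^2)
= pi*(77.44 - 1.44)
= pi * 76.0
= 238.761 m^2


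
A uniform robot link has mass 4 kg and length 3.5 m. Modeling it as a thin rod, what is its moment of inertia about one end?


I = (1/3) * m * L^2
= (1/3) * 4 * 3.5^2
= 0.333333 * 4 * 12.25
= 16.3333 kg*m^2


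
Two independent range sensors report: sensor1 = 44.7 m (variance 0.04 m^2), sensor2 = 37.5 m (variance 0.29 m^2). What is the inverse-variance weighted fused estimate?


w1 = (1/var1) / (1/var1 + 1/var2)
   = 25.0 / (25.0 + 3.4483) = 0.8788
w2 = 1 - w1 = 0.1212
fused = w1*s1 + w2*s2 = 39.2818 + 4.5455
= 43.8273 m


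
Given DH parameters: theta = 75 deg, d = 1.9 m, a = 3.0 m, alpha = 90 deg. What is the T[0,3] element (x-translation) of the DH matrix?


T[0,3] = a * cos(theta)
= 3.0 * cos(75 deg)
= 3.0 * 0.2588
= 0.7765


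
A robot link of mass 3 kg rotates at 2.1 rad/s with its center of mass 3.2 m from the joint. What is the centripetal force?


F = m * omega^2 * r
= 3 * 2.1^2 * 3.2
= 3 * 4.41 * 3.2
= 42.336 N


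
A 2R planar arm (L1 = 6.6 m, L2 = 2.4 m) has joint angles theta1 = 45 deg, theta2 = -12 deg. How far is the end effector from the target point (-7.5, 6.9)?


End effector via forward kinematics:
x = L1*cos(t1) + L2*cos(t1+t2) = 6.6797
y = L1*sin(t1) + L2*sin(t1+t2) = 5.974
Distance to target:
d = sqrt((-7.5 - 6.6797)^2 + (6.9 - 5.974)^2)
= sqrt(201.0643 + 0.8574)
= 14.2099 m


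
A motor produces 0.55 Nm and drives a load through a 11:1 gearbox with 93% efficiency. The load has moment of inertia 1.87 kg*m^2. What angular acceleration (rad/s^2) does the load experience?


tau_out = tau_motor * N * eta
= 0.55 * 11 * 0.93 = 5.6265 Nm
alpha = tau_out / I = 5.6265 / 1.87
= 3.0088 rad/s^2


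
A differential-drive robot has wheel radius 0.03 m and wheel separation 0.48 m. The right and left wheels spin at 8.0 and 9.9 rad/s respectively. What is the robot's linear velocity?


vR = r*wR = 0.03*8.0 = 0.24 m/s
vL = r*wL = 0.03*9.9 = 0.297 m/s
v = (vR+vL)/2 = 0.2685 m/s
omega = (vR-vL)/L = -0.1187 rad/s
linear velocity = 0.2685 m/s


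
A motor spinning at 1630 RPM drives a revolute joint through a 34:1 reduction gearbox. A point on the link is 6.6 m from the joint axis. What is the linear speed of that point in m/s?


omega_motor = 1630 * 2*pi/60 = 170.6932 rad/s
omega_joint = omega_motor / 34 = 5.0204 rad/s
v = omega_joint * r = 5.0204 * 6.6
= 33.1346 m/s


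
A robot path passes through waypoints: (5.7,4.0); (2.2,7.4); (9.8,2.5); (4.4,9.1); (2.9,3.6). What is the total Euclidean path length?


Segment lengths:
  seg1 = sqrt((-3.5)^2 + (3.4)^2) = 4.8795
  seg2 = sqrt((7.6)^2 + (-4.9)^2) = 9.0427
  seg3 = sqrt((-5.4)^2 + (6.6)^2) = 8.5276
  seg4 = sqrt((-1.5)^2 + (-5.5)^2) = 5.7009
Total = 28.1507


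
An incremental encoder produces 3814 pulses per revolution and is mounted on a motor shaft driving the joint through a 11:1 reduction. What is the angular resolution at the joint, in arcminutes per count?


counts per rev = 3814
effective counts at joint = 3814 * 11 = 41954
resolution = 360*60 / 41954
= 0.5148 arcmin/count


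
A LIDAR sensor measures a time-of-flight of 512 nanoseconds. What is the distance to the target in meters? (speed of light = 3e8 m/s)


tof = 512 ns = 5.12e-07 s
dist = c * tof / 2
= 3e8 * 5.12e-07 / 2
= 76.8 m


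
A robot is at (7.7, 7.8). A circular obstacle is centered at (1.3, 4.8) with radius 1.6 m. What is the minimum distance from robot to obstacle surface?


center_dist = sqrt((7.7-1.3)^2 + (7.8-4.8)^2)
= sqrt(40.96 + 9.0)
= 7.0682
min_dist = center_dist - radius = 7.0682 - 1.6 = 5.4682 m


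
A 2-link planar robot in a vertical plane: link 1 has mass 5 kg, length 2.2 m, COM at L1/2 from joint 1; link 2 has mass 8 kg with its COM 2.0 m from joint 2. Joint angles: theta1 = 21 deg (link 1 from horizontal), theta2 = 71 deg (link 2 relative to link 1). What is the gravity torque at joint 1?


Horizontal distance from joint 1 to link-1 COM:
  x_c1 = (L1/2)*cos(t1) = 1.1 * 0.9336 = 1.0269 m
Horizontal distance from joint 1 to link-2 COM:
  x_c2 = L1*cos(t1) + Lc2*cos(t1+t2)
       = 2.2*0.9336 + 2.0*-0.0349 = 1.9841 m
tau1 = m1*g*x_c1 + m2*g*x_c2
     = 5*9.81*1.0269 + 8*9.81*1.9841
     = 50.3713 + 155.7104
     = 206.0818 Nm


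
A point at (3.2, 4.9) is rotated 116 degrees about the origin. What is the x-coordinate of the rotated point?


x' = x*cos(theta) - y*sin(theta)
cos(116 deg) = -0.4384, sin(116 deg) = 0.8988
x' = 3.2 * -0.4384 - 4.9 * 0.8988
= -1.4028 - 4.4041
= -5.8069


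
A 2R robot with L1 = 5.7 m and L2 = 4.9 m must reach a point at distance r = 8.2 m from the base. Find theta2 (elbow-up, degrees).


cos(theta2) = (r^2 - L1^2 - L2^2) / (2*L1*L2)
cos(theta2) = (67.24 - 32.49 - 24.01) / 55.86
cos(theta2) = 0.192266
theta2 = 78.9149 degrees


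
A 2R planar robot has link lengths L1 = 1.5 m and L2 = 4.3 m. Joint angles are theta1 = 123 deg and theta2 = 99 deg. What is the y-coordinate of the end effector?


Convert angles to radians: theta1 = 2.1468, theta2 = 1.7279
y = L1*sin(theta1) + L2*sin(theta1+theta2)
y = 1.258 + -2.8773
y = -1.6193


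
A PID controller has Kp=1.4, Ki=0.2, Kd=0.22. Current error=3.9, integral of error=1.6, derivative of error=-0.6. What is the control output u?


u = Kp*e + Ki*int(e) + Kd*de/dt
= 1.4*3.9 + 0.2*1.6 + 0.22*(-0.6)
= 5.46 + 0.32 + -0.132
= 5.648


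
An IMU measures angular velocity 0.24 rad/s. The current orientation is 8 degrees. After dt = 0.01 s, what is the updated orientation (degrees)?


delta_theta = w * dt = 0.24 * 0.01 = 0.0024 rad
= 0.1375 deg
theta_new = 8 + 0.1375 = 8.1375 deg


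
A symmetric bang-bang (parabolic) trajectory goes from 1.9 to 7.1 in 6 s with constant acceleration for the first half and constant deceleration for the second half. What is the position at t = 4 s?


Symmetric rest-to-rest: each phase covers (pf-p0)/2 in time T/2. 0.5*a*(T/2)^2 = (pf-p0)/2 => a = 4*(pf-p0)/T^2
a = 4*(7.1-1.9)/6^2 = 0.5778
t = 4 is in the deceleration phase (t > T/2).
p = pf - 0.5*a*(T-t)^2 = 7.1 - 0.5*0.5778*2^2
= 5.9444


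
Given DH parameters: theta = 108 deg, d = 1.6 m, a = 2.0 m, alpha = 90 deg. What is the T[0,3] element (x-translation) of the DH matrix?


T[0,3] = a * cos(theta)
= 2.0 * cos(108 deg)
= 2.0 * -0.309
= -0.618


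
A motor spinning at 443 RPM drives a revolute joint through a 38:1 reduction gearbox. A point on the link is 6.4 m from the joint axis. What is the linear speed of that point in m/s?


omega_motor = 443 * 2*pi/60 = 46.3909 rad/s
omega_joint = omega_motor / 38 = 1.2208 rad/s
v = omega_joint * r = 1.2208 * 6.4
= 7.8132 m/s


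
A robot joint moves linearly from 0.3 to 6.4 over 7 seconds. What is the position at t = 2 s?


s = t/T = 2/7 = 0.2857
p(t) = p0 + (pf-p0)*s
= 0.3 + (6.4 - 0.3) * 0.2857
= 2.0429


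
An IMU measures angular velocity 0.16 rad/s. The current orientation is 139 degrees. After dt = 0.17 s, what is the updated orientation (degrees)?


delta_theta = w * dt = 0.16 * 0.17 = 0.0272 rad
= 1.5584 deg
theta_new = 139 + 1.5584 = 140.5584 deg


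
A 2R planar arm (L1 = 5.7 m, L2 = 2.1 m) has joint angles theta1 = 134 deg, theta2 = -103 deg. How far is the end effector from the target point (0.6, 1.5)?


End effector via forward kinematics:
x = L1*cos(t1) + L2*cos(t1+t2) = -2.1595
y = L1*sin(t1) + L2*sin(t1+t2) = 5.1818
Distance to target:
d = sqrt((0.6 - -2.1595)^2 + (1.5 - 5.1818)^2)
= sqrt(7.6148 + 13.5558)
= 4.6012 m


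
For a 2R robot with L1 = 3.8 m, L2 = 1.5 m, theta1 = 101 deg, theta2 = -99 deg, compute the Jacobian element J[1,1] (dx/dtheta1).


J[1,1] = -L1*sin(t1) - L2*sin(t1+t2)
= -3.8*sin(101) - 1.5*sin(2)
= -3.7825


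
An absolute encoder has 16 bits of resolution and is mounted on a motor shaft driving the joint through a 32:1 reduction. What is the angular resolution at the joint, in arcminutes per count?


counts = 2^16 = 65536
effective counts at joint = 65536 * 32 = 2097152
resolution = 360*60 / 2097152
= 0.0103 arcmin/count


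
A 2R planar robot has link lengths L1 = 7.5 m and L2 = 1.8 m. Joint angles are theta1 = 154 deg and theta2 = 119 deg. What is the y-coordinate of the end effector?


Convert angles to radians: theta1 = 2.6878, theta2 = 2.0769
y = L1*sin(theta1) + L2*sin(theta1+theta2)
y = 3.2878 + -1.7975
y = 1.4903


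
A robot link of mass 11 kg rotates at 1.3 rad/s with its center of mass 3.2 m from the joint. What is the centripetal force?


F = m * omega^2 * r
= 11 * 1.3^2 * 3.2
= 11 * 1.69 * 3.2
= 59.488 N


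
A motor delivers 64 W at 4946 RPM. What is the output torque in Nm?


omega = 4946 * 2*pi/60 = 517.9439 rad/s
tau = P / omega = 64 / 517.9439
= 0.1236 Nm


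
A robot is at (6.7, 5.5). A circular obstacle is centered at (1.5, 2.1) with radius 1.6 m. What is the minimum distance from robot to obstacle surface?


center_dist = sqrt((6.7-1.5)^2 + (5.5-2.1)^2)
= sqrt(27.04 + 11.56)
= 6.2129
min_dist = center_dist - radius = 6.2129 - 1.6 = 4.6129 m


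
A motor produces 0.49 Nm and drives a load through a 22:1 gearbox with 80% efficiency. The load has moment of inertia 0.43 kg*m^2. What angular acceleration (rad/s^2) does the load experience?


tau_out = tau_motor * N * eta
= 0.49 * 22 * 0.8 = 8.624 Nm
alpha = tau_out / I = 8.624 / 0.43
= 20.0558 rad/s^2


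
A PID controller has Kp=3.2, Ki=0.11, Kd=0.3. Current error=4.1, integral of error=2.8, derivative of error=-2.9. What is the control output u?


u = Kp*e + Ki*int(e) + Kd*de/dt
= 3.2*4.1 + 0.11*2.8 + 0.3*(-2.9)
= 13.12 + 0.308 + -0.87
= 12.558


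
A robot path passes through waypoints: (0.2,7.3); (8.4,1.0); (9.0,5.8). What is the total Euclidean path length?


Segment lengths:
  seg1 = sqrt((8.2)^2 + (-6.3)^2) = 10.3407
  seg2 = sqrt((0.6)^2 + (4.8)^2) = 4.8374
Total = 15.1781


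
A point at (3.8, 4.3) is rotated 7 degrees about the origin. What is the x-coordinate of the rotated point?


x' = x*cos(theta) - y*sin(theta)
cos(7 deg) = 0.9925, sin(7 deg) = 0.1219
x' = 3.8 * 0.9925 - 4.3 * 0.1219
= 3.7717 - 0.524
= 3.2476


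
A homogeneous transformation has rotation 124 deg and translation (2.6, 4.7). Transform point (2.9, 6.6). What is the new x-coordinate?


x' = cos(theta)*px - sin(theta)*py + tx
= -0.5592*2.9 - 0.829*6.6 + 2.6
= -4.4933


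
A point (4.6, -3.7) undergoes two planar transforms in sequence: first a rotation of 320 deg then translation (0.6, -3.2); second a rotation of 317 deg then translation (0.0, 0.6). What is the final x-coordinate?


After transform 1:
x1 = cos(320)*4.6 - sin(320)*-3.7 + 0.6 = 1.7455
y1 = sin(320)*4.6 + cos(320)*-3.7 + -3.2 = -8.9912
After transform 2:
x2 = cos(317)*1.7455 - sin(317)*-8.9912 + 0.0
= -4.8554


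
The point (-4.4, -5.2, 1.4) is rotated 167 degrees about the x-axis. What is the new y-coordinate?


Rotation about x-axis: y' = y*cos(theta) - z*sin(theta)
= -5.2 * -0.9744 - 1.4 * 0.225
= 4.7518


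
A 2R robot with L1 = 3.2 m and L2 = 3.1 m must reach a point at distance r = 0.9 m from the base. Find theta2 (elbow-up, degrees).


cos(theta2) = (r^2 - L1^2 - L2^2) / (2*L1*L2)
cos(theta2) = (0.81 - 10.24 - 9.61) / 19.84
cos(theta2) = -0.959677
theta2 = 163.6739 degrees


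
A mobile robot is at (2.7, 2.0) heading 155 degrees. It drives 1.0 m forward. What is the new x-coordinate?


x_new = x0 + d*cos(theta)
= 2.7 + 1.0*cos(155)
= 2.7 + -0.9063
= 1.7937


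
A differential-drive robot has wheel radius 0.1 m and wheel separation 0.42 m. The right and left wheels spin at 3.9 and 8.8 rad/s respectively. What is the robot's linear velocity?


vR = r*wR = 0.1*3.9 = 0.39 m/s
vL = r*wL = 0.1*8.8 = 0.88 m/s
v = (vR+vL)/2 = 0.635 m/s
omega = (vR-vL)/L = -1.1667 rad/s
linear velocity = 0.635 m/s


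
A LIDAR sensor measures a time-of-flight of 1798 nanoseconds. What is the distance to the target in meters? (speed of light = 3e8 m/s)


tof = 1798 ns = 1.798e-06 s
dist = c * tof / 2
= 3e8 * 1.798e-06 / 2
= 269.7 m


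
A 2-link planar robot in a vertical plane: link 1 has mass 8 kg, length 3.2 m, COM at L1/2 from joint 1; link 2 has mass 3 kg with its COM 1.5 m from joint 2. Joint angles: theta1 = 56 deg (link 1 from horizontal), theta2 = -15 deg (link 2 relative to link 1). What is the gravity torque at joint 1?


Horizontal distance from joint 1 to link-1 COM:
  x_c1 = (L1/2)*cos(t1) = 1.6 * 0.5592 = 0.8947 m
Horizontal distance from joint 1 to link-2 COM:
  x_c2 = L1*cos(t1) + Lc2*cos(t1+t2)
       = 3.2*0.5592 + 1.5*0.7547 = 2.9215 m
tau1 = m1*g*x_c1 + m2*g*x_c2
     = 8*9.81*0.8947 + 3*9.81*2.9215
     = 70.2167 + 85.9792
     = 156.1959 Nm


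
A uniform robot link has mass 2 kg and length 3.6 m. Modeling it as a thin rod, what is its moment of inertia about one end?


I = (1/3) * m * L^2
= (1/3) * 2 * 3.6^2
= 0.333333 * 2 * 12.96
= 8.64 kg*m^2


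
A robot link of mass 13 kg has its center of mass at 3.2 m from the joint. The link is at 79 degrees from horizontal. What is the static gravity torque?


tau = m*g*L*cos(angle)
= 13 * 9.81 * 3.2 * cos(79 deg)
= 13 * 9.81 * 3.2 * 0.1908
= 77.8684 Nm


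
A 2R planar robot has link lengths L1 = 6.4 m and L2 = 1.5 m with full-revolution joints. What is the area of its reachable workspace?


r_max = L1 + L2 = 7.9 m
r_min = |L1 - L2| = 4.9 m
Area = pi*(r_max^2 - r_min^2)
= pi*(62.41 - 24.01)
= pi * 38.4
= 120.6372 m^2


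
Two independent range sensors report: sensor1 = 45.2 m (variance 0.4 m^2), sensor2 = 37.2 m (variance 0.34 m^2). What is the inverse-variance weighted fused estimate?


w1 = (1/var1) / (1/var1 + 1/var2)
   = 2.5 / (2.5 + 2.9412) = 0.4595
w2 = 1 - w1 = 0.5405
fused = w1*s1 + w2*s2 = 20.7676 + 20.1081
= 40.8757 m


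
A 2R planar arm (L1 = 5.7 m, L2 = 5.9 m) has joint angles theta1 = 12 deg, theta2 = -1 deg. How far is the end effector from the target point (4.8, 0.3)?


End effector via forward kinematics:
x = L1*cos(t1) + L2*cos(t1+t2) = 11.367
y = L1*sin(t1) + L2*sin(t1+t2) = 2.3109
Distance to target:
d = sqrt((4.8 - 11.367)^2 + (0.3 - 2.3109)^2)
= sqrt(43.126 + 4.0436)
= 6.868 m


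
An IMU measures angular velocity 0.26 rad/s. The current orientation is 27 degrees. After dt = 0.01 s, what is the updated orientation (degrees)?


delta_theta = w * dt = 0.26 * 0.01 = 0.0026 rad
= 0.149 deg
theta_new = 27 + 0.149 = 27.149 deg


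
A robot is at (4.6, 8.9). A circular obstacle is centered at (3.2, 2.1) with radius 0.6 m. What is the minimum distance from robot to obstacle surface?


center_dist = sqrt((4.6-3.2)^2 + (8.9-2.1)^2)
= sqrt(1.96 + 46.24)
= 6.9426
min_dist = center_dist - radius = 6.9426 - 0.6 = 6.3426 m


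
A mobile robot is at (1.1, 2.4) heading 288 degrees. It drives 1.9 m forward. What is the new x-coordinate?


x_new = x0 + d*cos(theta)
= 1.1 + 1.9*cos(288)
= 1.1 + 0.5871
= 1.6871


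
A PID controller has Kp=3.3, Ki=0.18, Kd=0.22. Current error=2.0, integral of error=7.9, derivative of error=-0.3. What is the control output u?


u = Kp*e + Ki*int(e) + Kd*de/dt
= 3.3*2.0 + 0.18*7.9 + 0.22*(-0.3)
= 6.6 + 1.422 + -0.066
= 7.956


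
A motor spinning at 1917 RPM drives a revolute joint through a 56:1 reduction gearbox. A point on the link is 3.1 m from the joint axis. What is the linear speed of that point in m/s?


omega_motor = 1917 * 2*pi/60 = 200.7478 rad/s
omega_joint = omega_motor / 56 = 3.5848 rad/s
v = omega_joint * r = 3.5848 * 3.1
= 11.1128 m/s


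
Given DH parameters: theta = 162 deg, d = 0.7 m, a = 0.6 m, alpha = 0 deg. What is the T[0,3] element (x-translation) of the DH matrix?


T[0,3] = a * cos(theta)
= 0.6 * cos(162 deg)
= 0.6 * -0.9511
= -0.5706


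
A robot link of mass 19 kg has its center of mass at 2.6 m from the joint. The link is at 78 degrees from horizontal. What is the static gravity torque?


tau = m*g*L*cos(angle)
= 19 * 9.81 * 2.6 * cos(78 deg)
= 19 * 9.81 * 2.6 * 0.2079
= 100.7569 Nm


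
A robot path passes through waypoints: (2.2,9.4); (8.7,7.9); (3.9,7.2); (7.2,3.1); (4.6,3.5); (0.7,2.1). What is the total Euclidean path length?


Segment lengths:
  seg1 = sqrt((6.5)^2 + (-1.5)^2) = 6.6708
  seg2 = sqrt((-4.8)^2 + (-0.7)^2) = 4.8508
  seg3 = sqrt((3.3)^2 + (-4.1)^2) = 5.2631
  seg4 = sqrt((-2.6)^2 + (0.4)^2) = 2.6306
  seg5 = sqrt((-3.9)^2 + (-1.4)^2) = 4.1437
Total = 23.5589


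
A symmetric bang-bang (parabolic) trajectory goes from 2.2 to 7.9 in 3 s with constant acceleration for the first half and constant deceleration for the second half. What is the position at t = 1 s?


Symmetric rest-to-rest: each phase covers (pf-p0)/2 in time T/2. 0.5*a*(T/2)^2 = (pf-p0)/2 => a = 4*(pf-p0)/T^2
a = 4*(7.9-2.2)/3^2 = 2.5333
t = 1 is in the acceleration phase (t <= T/2).
p = p0 + 0.5*a*t^2 = 2.2 + 0.5*2.5333*1^2
= 3.4667


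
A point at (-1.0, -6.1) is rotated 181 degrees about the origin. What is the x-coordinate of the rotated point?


x' = x*cos(theta) - y*sin(theta)
cos(181 deg) = -0.9998, sin(181 deg) = -0.0175
x' = -1.0 * -0.9998 - -6.1 * -0.0175
= 0.9998 - 0.1065
= 0.8934


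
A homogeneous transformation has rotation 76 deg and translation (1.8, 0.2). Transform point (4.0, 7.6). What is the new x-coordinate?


x' = cos(theta)*px - sin(theta)*py + tx
= 0.2419*4.0 - 0.9703*7.6 + 1.8
= -4.6066


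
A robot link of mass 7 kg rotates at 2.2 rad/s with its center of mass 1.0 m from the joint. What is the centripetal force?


F = m * omega^2 * r
= 7 * 2.2^2 * 1.0
= 7 * 4.84 * 1.0
= 33.88 N


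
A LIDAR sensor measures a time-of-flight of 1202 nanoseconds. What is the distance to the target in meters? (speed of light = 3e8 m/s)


tof = 1202 ns = 1.202e-06 s
dist = c * tof / 2
= 3e8 * 1.202e-06 / 2
= 180.3 m


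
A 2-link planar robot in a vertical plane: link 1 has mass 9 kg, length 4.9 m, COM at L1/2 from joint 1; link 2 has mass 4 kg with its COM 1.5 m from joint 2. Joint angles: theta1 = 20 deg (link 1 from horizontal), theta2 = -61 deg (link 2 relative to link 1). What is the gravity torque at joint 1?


Horizontal distance from joint 1 to link-1 COM:
  x_c1 = (L1/2)*cos(t1) = 2.45 * 0.9397 = 2.3022 m
Horizontal distance from joint 1 to link-2 COM:
  x_c2 = L1*cos(t1) + Lc2*cos(t1+t2)
       = 4.9*0.9397 + 1.5*0.7547 = 5.7366 m
tau1 = m1*g*x_c1 + m2*g*x_c2
     = 9*9.81*2.3022 + 4*9.81*5.7366
     = 203.2654 + 225.1025
     = 428.3679 Nm


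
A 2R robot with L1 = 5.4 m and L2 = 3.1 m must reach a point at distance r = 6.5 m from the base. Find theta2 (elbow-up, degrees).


cos(theta2) = (r^2 - L1^2 - L2^2) / (2*L1*L2)
cos(theta2) = (42.25 - 29.16 - 9.61) / 33.48
cos(theta2) = 0.103943
theta2 = 84.0337 degrees


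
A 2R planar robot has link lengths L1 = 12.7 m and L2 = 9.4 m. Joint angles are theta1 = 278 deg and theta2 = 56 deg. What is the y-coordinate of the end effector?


Convert angles to radians: theta1 = 4.852, theta2 = 0.9774
y = L1*sin(theta1) + L2*sin(theta1+theta2)
y = -12.5764 + -4.1207
y = -16.6971


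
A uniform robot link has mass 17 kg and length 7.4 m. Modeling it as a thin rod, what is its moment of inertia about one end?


I = (1/3) * m * L^2
= (1/3) * 17 * 7.4^2
= 0.333333 * 17 * 54.76
= 310.3067 kg*m^2


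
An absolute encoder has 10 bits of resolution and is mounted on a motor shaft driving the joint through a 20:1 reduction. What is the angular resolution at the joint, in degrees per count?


counts = 2^10 = 1024
effective counts at joint = 1024 * 20 = 20480
resolution = 360 / 20480
= 0.0176 deg/count


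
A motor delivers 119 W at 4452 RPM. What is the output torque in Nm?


omega = 4452 * 2*pi/60 = 466.2123 rad/s
tau = P / omega = 119 / 466.2123
= 0.2552 Nm


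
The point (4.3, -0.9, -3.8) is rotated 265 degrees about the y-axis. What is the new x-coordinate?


Rotation about y-axis: x' = x*cos(theta) + z*sin(theta)
= 4.3 * -0.0872 + -3.8 * -0.9962
= 3.4108


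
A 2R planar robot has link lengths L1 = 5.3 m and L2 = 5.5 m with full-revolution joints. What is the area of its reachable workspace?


r_max = L1 + L2 = 10.8 m
r_min = |L1 - L2| = 0.2 m
Area = pi*(r_max^2 - r_min^2)
= pi*(116.64 - 0.04)
= pi * 116.6
= 366.3097 m^2


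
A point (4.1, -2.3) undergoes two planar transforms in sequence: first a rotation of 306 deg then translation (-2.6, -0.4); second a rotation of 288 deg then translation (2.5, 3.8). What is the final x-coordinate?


After transform 1:
x1 = cos(306)*4.1 - sin(306)*-2.3 + -2.6 = -2.0508
y1 = sin(306)*4.1 + cos(306)*-2.3 + -0.4 = -5.0689
After transform 2:
x2 = cos(288)*-2.0508 - sin(288)*-5.0689 + 2.5
= -2.9545


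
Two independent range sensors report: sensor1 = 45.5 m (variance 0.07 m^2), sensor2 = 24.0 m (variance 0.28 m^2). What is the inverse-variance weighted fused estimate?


w1 = (1/var1) / (1/var1 + 1/var2)
   = 14.2857 / (14.2857 + 3.5714) = 0.8
w2 = 1 - w1 = 0.2
fused = w1*s1 + w2*s2 = 36.4 + 4.8
= 41.2 m


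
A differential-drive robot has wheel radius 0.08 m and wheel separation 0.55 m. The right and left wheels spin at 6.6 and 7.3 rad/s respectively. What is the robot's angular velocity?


vR = r*wR = 0.08*6.6 = 0.528 m/s
vL = r*wL = 0.08*7.3 = 0.584 m/s
v = (vR+vL)/2 = 0.556 m/s
omega = (vR-vL)/L = -0.1018 rad/s
angular velocity = -0.1018 rad/s
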